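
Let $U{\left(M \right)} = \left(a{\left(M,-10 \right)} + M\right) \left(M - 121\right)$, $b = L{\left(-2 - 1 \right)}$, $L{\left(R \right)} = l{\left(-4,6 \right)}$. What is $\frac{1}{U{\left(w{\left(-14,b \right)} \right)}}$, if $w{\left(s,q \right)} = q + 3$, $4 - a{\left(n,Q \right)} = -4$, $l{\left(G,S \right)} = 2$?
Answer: $- \frac{1}{1508} \approx -0.00066313$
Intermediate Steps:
$L{\left(R \right)} = 2$
$b = 2$
$a{\left(n,Q \right)} = 8$ ($a{\left(n,Q \right)} = 4 - -4 = 4 + 4 = 8$)
$w{\left(s,q \right)} = 3 + q$
$U{\left(M \right)} = \left(-121 + M\right) \left(8 + M\right)$ ($U{\left(M \right)} = \left(8 + M\right) \left(M - 121\right) = \left(8 + M\right) \left(-121 + M\right) = \left(-121 + M\right) \left(8 + M\right)$)
$\frac{1}{U{\left(w{\left(-14,b \right)} \right)}} = \frac{1}{-968 + \left(3 + 2\right)^{2} - 113 \left(3 + 2\right)} = \frac{1}{-968 + 5^{2} - 565} = \frac{1}{-968 + 25 - 565} = \frac{1}{-1508} = - \frac{1}{1508}$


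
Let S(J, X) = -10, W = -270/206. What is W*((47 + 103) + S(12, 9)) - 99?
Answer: -29097/103 ≈ -282.50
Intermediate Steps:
W = -135/103 (W = -270*1/206 = -135/103 ≈ -1.3107)
W*((47 + 103) + S(12, 9)) - 99 = -135*((47 + 103) - 10)/103 - 99 = -135*(150 - 10)/103 - 99 = -135/103*140 - 99 = -18900/103 - 99 = -29097/103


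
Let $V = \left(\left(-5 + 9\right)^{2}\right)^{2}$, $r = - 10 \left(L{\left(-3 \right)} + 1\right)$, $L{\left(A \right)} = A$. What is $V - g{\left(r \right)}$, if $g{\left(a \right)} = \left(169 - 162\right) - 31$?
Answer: $280$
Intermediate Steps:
$r = 20$ ($r = - 10 \left(-3 + 1\right) = \left(-10\right) \left(-2\right) = 20$)
$g{\left(a \right)} = -24$ ($g{\left(a \right)} = 7 + \left(-78 + 47\right) = 7 - 31 = -24$)
$V = 256$ ($V = \left(4^{2}\right)^{2} = 16^{2} = 256$)
$V - g{\left(r \right)} = 256 - -24 = 256 + 24 = 280$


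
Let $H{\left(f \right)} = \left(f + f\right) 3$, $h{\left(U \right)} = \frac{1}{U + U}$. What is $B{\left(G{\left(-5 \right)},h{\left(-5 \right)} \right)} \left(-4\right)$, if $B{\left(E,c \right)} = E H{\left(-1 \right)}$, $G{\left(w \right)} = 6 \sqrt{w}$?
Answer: $144 i \sqrt{5} \approx 321.99 i$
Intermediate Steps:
$h{\left(U \right)} = \frac{1}{2 U}$
$H{\left(f \right)} = 6 f$ ($H{\left(f \right)} = 2 f 3 = 6 f$)
$B{\left(E,c \right)} = - 6 E$ ($B{\left(E,c \right)} = E 6 \left(-1\right) = E \left(-6\right) = - 6 E$)
$B{\left(G{\left(-5 \right)},h{\left(-5 \right)} \right)} \left(-4\right) = - 6 \cdot 6 \sqrt{-5} \left(-4\right) = - 6 \cdot 6 i \sqrt{5} \left(-4\right) = - 36 i \sqrt{5} \left(-4\right) = 144 i \sqrt{5}$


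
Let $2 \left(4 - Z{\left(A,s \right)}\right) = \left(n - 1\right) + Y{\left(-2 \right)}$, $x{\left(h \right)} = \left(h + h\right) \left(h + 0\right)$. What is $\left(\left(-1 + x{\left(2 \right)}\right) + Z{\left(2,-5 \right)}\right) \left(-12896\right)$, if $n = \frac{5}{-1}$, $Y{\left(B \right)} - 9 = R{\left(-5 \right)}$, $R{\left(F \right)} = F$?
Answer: $-154752$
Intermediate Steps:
$Y{\left(B \right)} = 4$ ($Y{\left(B \right)} = 9 - 5 = 4$)
$x{\left(h \right)} = 2 h^{2}$ ($x{\left(h \right)} = 2 h h = 2 h^{2}$)
$n = -5$ ($n = 5 \left(-1\right) = -5$)
$Z{\left(A,s \right)} = 5$ ($Z{\left(A,s \right)} = 4 - \frac{\left(-5 - 1\right) + 4}{2} = 4 - \frac{-6 + 4}{2} = 4 - -1 = 4 + 1 = 5$)
$\left(\left(-1 + x{\left(2 \right)}\right) + Z{\left(2,-5 \right)}\right) \left(-12896\right) = \left(\left(-1 + 2 \cdot 2^{2}\right) + 5\right) \left(-12896\right) = \left(\left(-1 + 2 \cdot 4\right) + 5\right) \left(-12896\right) = \left(\left(-1 + 8\right) + 5\right) \left(-12896\right) = \left(7 + 5\right) \left(-12896\right) = 12 \left(-12896\right) = -154752$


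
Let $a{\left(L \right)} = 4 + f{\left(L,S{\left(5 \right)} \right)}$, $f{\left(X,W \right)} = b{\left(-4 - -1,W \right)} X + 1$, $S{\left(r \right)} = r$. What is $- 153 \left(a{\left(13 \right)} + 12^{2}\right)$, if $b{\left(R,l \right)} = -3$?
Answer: $-16830$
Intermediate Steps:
$f{\left(X,W \right)} = 1 - 3 X$ ($f{\left(X,W \right)} = - 3 X + 1 = 1 - 3 X$)
$a{\left(L \right)} = 5 - 3 L$ ($a{\left(L \right)} = 4 - \left(-1 + 3 L\right) = 5 - 3 L$)
$- 153 \left(a{\left(13 \right)} + 12^{2}\right) = - 153 \left(\left(5 - 39\right) + 12^{2}\right) = - 153 \left(\left(5 - 39\right) + 144\right) = - 153 \left(-34 + 144\right) = \left(-153\right) 110 = -16830$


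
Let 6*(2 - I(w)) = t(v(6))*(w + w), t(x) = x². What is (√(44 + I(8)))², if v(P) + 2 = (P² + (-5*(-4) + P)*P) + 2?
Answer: -98258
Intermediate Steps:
v(P) = P² + P*(20 + P) (v(P) = -2 + ((P² + (-5*(-4) + P)*P) + 2) = -2 + ((P² + (20 + P)*P) + 2) = -2 + ((P² + P*(20 + P)) + 2) = -2 + (2 + P² + P*(20 + P)) = P² + P*(20 + P))
I(w) = 2 - 12288*w (I(w) = 2 - (2*6*(10 + 6))²*(w + w)/6 = 2 - (2*6*16)²*2*w/6 = 2 - 192²*2*w/6 = 2 - 6144*2*w = 2 - 12288*w)
(√(44 + I(8)))² = (√(44 + (2 - 12288*8)))² = (√(44 + (2 - 98304)))² = (√(44 - 98302))² = (√(-98258))² = (I*√98258)² = -98258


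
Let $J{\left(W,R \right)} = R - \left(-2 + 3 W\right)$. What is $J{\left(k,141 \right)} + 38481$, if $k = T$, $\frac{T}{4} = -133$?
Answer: $40220$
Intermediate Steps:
$T = -532$ ($T = 4 \left(-133\right) = -532$)
$k = -532$
$J{\left(W,R \right)} = 2 + R - 3 W$ ($J{\left(W,R \right)} = R - \left(-2 + 3 W\right) = 2 + R - 3 W$)
$J{\left(k,141 \right)} + 38481 = \left(2 + 141 - -1596\right) + 38481 = \left(2 + 141 + 1596\right) + 38481 = 1739 + 38481 = 40220$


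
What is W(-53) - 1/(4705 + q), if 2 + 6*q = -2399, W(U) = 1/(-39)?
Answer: -26063/1007331 ≈ -0.025873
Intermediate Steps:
W(U) = -1/39
q = -2401/6 (q = -⅓ + (⅙)*(-2399) = -⅓ - 2399/6 = -2401/6 ≈ -400.17)
W(-53) - 1/(4705 + q) = -1/39 - 1/(4705 - 2401/6) = -1/39 - 1/25829/6 = -1/39 - 1*6/25829 = -1/39 - 6/25829 = -26063/1007331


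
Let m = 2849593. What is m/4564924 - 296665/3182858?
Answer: 551114049881/1037821776628 ≈ 0.53103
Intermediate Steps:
m/4564924 - 296665/3182858 = 2849593/4564924 - 296665/3182858 = 551114049881/1037821776628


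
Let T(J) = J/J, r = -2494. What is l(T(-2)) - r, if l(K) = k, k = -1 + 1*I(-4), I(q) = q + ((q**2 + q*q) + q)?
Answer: 2517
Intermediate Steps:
I(q) = 2*q + 2*q**2 (I(q) = q + ((q**2 + q**2) + q) = q + (2*q**2 + q) = q + (q + 2*q**2) = 2*q + 2*q**2)
k = 23 (k = -1 + 1*(2*(-4)*(1 - 4)) = -1 + 1*(2*(-4)*(-3)) = -1 + 1*24 = -1 + 24 = 23)
T(J) = 1
l(K) = 23
l(T(-2)) - r = 23 - 1*(-2494) = 23 + 2494 = 2517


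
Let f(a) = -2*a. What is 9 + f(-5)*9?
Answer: 99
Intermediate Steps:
9 + f(-5)*9 = 9 - 2*(-5)*9 = 9 + 10*9 = 9 + 90 = 99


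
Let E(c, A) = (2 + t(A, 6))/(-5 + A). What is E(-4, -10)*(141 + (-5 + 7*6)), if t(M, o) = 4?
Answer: -356/5 ≈ -71.200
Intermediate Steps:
E(c, A) = 6/(-5 + A) (E(c, A) = (2 + 4)/(-5 + A) = 6/(-5 + A))
E(-4, -10)*(141 + (-5 + 7*6)) = (6/(-5 - 10))*(141 + (-5 + 7*6)) = (6/(-15))*(141 + (-5 + 42)) = (6*(-1/15))*(141 + 37) = -2/5*178 = -356/5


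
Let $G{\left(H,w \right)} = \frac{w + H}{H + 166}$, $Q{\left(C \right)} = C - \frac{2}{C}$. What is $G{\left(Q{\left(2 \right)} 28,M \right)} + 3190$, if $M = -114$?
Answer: $\frac{309387}{97} \approx 3189.6$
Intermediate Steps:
$G{\left(H,w \right)} = \frac{H + w}{166 + H}$
$G{\left(Q{\left(2 \right)} 28,M \right)} + 3190 = \frac{\left(2 - \frac{2}{2}\right) 28 - 114}{166 + \left(2 - \frac{2}{2}\right) 28} + 3190 = \frac{\left(2 - 1\right) 28 - 114}{166 + \left(2 - 1\right) 28} + 3190 = \frac{1 \cdot 28 - 114}{166 + 1 \cdot 28} + 3190 = \frac{28 - 114}{166 + 28} + 3190 = \frac{1}{194} \left(-86\right) + 3190 = - \frac{43}{97} + 3190 = \frac{309387}{97}$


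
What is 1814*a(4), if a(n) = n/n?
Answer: 1814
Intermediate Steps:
a(n) = 1
1814*a(4) = 1814*1 = 1814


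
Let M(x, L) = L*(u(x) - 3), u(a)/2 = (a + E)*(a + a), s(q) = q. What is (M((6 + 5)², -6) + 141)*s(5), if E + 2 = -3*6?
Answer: -1465725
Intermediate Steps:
E = -20 (E = -2 - 3*6 = -2 - 18 = -20)
u(a) = 4*a*(-20 + a) (u(a) = 2*((a - 20)*(a + a)) = 2*((-20 + a)*(2*a)) = 2*(2*a*(-20 + a)) = 4*a*(-20 + a))
M(x, L) = L*(-3 + 4*x*(-20 + x)) (M(x, L) = L*(4*x*(-20 + x) - 3) = L*(-3 + 4*x*(-20 + x)))
(M((6 + 5)², -6) + 141)*s(5) = (-6*(-3 + 4*(6 + 5)²*(-20 + (6 + 5)²)) + 141)*5 = (-6*(-3 + 4*11²*(-20 + 11²)) + 141)*5 = (-6*(-3 + 4*121*(-20 + 121)) + 141)*5 = (-6*(-3 + 4*121*101) + 141)*5 = (-6*(-3 + 48884) + 141)*5 = (-6*48881 + 141)*5 = (-293286 + 141)*5 = -293145*5 = -1465725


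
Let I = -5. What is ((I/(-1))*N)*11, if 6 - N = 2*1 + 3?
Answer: 55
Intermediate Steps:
N = 1 (N = 6 - (2*1 + 3) = 6 - (2 + 3) = 6 - 1*5 = 6 - 5 = 1)
((I/(-1))*N)*11 = (-5/(-1)*1)*11 = (-5*(-1)*1)*11 = (5*1)*11 = 5*11 = 55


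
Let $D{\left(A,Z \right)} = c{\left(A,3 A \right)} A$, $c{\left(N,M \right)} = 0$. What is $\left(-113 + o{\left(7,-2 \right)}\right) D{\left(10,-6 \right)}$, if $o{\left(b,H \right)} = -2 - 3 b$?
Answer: $0$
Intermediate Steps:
$D{\left(A,Z \right)} = 0$ ($D{\left(A,Z \right)} = 0 A = 0$)
$\left(-113 + o{\left(7,-2 \right)}\right) D{\left(10,-6 \right)} = \left(-113 - 23\right) 0 = \left(-136\right) 0 = 0$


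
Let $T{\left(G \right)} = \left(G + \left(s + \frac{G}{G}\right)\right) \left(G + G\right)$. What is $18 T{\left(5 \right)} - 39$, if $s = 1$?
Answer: $1221$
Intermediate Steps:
$T{\left(G \right)} = 2 G \left(2 + G\right)$ ($T{\left(G \right)} = \left(G + \left(1 + \frac{G}{G}\right)\right) \left(G + G\right) = \left(G + \left(1 + 1\right)\right) 2 G = \left(G + 2\right) 2 G = \left(2 + G\right) 2 G = 2 G \left(2 + G\right)$)
$18 T{\left(5 \right)} - 39 = 18 \cdot 2 \cdot 5 \left(2 + 5\right) - 39 = 18 \cdot 2 \cdot 5 \cdot 7 - 39 = 18 \cdot 70 - 39 = 1260 - 39 = 1221$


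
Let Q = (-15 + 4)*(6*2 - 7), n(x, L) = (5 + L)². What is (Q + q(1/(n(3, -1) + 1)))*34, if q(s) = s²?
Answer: -31788/17 ≈ -1869.9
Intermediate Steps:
Q = -55 (Q = -11*(12 - 7) = -11*5 = -55)
(Q + q(1/(n(3, -1) + 1)))*34 = (-55 + (1/((5 - 1)² + 1))²)*34 = (-55 + (1/(4² + 1))²)*34 = (-55 + (1/(16 + 1))²)*34 = (-55 + (1/17)²)*34 = (-55 + 1/289)*34 = -15894/289*34 = -31788/17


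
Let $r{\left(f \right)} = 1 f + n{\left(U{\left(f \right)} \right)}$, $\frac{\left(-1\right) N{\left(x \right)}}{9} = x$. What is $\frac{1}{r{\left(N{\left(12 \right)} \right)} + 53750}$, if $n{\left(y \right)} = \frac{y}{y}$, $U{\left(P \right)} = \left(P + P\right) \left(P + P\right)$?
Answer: $\frac{1}{53643} \approx 1.8642 \cdot 10^{-5}$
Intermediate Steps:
$U{\left(P \right)} = 4 P^{2}$ ($U{\left(P \right)} = 2 P 2 P = 4 P^{2}$)
$n{\left(y \right)} = 1$
$N{\left(x \right)} = - 9 x$
$r{\left(f \right)} = 1 + f$ ($r{\left(f \right)} = 1 f + 1 = f + 1 = 1 + f$)
$\frac{1}{r{\left(N{\left(12 \right)} \right)} + 53750} = \frac{1}{\left(1 - 108\right) + 53750} = \frac{1}{-107 + 53750} = \frac{1}{53643}$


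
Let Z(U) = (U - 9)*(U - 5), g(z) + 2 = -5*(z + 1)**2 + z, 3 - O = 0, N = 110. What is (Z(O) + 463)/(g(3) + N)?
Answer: 475/31 ≈ 15.323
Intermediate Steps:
O = 3 (O = 3 - 1*0 = 3 + 0 = 3)
g(z) = -2 + z - 5*(1 + z)**2 (g(z) = -2 + (-5*(z + 1)**2 + z) = -2 + (-5*(1 + z)**2 + z) = -2 + (z - 5*(1 + z)**2) = -2 + z - 5*(1 + z)**2)
Z(U) = (-9 + U)*(-5 + U)
(Z(O) + 463)/(g(3) + N) = ((45 + 3**2 - 14*3) + 463)/((-2 + 3 - 5*(1 + 3)**2) + 110) = ((45 + 9 - 42) + 463)/((-2 + 3 - 5*4**2) + 110) = (12 + 463)/((-2 + 3 - 5*16) + 110) = 475/((-2 + 3 - 80) + 110) = 475/(-79 + 110) = 475/31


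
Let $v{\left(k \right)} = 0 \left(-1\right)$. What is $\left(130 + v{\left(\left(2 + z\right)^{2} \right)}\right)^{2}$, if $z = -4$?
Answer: $16900$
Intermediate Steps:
$v{\left(k \right)} = 0$
$\left(130 + v{\left(\left(2 + z\right)^{2} \right)}\right)^{2} = \left(130 + 0\right)^{2} = 130^{2} = 16900$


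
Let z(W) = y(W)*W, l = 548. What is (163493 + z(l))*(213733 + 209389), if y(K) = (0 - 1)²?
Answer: 69409356002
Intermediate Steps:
y(K) = 1 (y(K) = (-1)² = 1)
z(W) = W (z(W) = 1*W = W)
(163493 + z(l))*(213733 + 209389) = (163493 + 548)*(213733 + 209389) = 164041*423122 = 69409356002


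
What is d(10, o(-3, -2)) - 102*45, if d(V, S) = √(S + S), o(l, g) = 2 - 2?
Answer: -4590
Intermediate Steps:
o(l, g) = 0
d(V, S) = √2*√S (d(V, S) = √(2*S) = √2*√S)
d(10, o(-3, -2)) - 102*45 = √2*√0 - 102*45 = √2*0 - 4590 = 0 - 4590 = -4590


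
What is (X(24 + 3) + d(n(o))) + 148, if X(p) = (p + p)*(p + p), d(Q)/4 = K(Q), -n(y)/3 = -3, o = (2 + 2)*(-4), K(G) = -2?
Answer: 3056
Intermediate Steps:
o = -16 (o = 4*(-4) = -16)
n(y) = 9 (n(y) = -3*(-3) = 9)
d(Q) = -8 (d(Q) = 4*(-2) = -8)
X(p) = 4*p² (X(p) = (2*p)*(2*p) = 4*p²)
(X(24 + 3) + d(n(o))) + 148 = (4*(24 + 3)² - 8) + 148 = (4*27² - 8) + 148 = (4*729 - 8) + 148 = (2916 - 8) + 148 = 2908 + 148 = 3056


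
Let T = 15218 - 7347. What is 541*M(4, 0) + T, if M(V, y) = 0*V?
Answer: 7871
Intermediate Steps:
M(V, y) = 0
T = 7871
541*M(4, 0) + T = 541*0 + 7871 = 0 + 7871 = 7871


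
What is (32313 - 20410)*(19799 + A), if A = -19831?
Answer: -380896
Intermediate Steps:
(32313 - 20410)*(19799 + A) = (32313 - 20410)*(19799 - 19831) = 11903*(-32) = -380896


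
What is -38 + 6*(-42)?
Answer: -290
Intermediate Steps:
-38 + 6*(-42) = -38 - 252 = -290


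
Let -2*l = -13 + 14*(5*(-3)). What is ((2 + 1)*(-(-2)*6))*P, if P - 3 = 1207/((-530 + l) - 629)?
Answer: 139356/2095 ≈ 66.518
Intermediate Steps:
l = 223/2 (l = -(-13 + 14*(5*(-3)))/2 = -(-13 + 14*(-15))/2 = -(-13 - 210)/2 = -½*(-223) = 223/2 ≈ 111.50)
P = 3871/2095 (P = 3 + 1207/((-530 + 223/2) - 629) = 3 + 1207/(-837/2 - 629) = 3 + 1207/(-2095/2) = 3 + 1207*(-2/2095) = 3 - 2414/2095 = 3871/2095 ≈ 1.8477)
((2 + 1)*(-(-2)*6))*P = ((2 + 1)*(-(-2)*6))*(3871/2095) = (3*(-2*(-6)))*(3871/2095) = (3*12)*(3871/2095) = 36*(3871/2095) = 139356/2095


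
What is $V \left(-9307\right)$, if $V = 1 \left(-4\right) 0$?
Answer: $0$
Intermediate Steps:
$V = 0$ ($V = \left(-4\right) 0 = 0$)
$V \left(-9307\right) = 0 \left(-9307\right) = 0$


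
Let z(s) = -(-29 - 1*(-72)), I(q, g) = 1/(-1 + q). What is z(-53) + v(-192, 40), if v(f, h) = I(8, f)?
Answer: -300/7 ≈ -42.857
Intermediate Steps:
v(f, h) = ⅐ (v(f, h) = 1/(-1 + 8) = 1/7 = ⅐)
z(s) = -43 (z(s) = -(-29 + 72) = -1*43 = -43)
z(-53) + v(-192, 40) = -43 + ⅐ = -300/7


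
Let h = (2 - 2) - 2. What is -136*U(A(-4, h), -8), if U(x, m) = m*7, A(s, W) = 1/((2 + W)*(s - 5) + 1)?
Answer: 7616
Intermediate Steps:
h = -2 (h = 0 - 2 = -2)
A(s, W) = 1/(1 + (-5 + s)*(2 + W)) (A(s, W) = 1/((2 + W)*(-5 + s) + 1) = 1/((-5 + s)*(2 + W) + 1) = 1/(1 + (-5 + s)*(2 + W)))
U(x, m) = 7*m
-136*U(A(-4, h), -8) = -952*(-8) = -136*(-56) = 7616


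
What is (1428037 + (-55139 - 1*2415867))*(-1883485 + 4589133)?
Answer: -2821906988912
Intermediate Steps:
(1428037 + (-55139 - 1*2415867))*(-1883485 + 4589133) = (1428037 + (-55139 - 2415867))*2705648 = (1428037 - 2471006)*2705648 = -1042969*2705648 = -2821906988912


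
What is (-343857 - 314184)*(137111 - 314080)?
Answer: 116452857729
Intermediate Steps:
(-343857 - 314184)*(137111 - 314080) = -658041*(-176969) = 116452857729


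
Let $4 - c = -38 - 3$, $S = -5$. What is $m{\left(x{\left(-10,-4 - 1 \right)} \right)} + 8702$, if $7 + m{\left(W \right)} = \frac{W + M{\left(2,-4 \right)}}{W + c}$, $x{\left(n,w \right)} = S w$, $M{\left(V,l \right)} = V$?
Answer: $\frac{608677}{70} \approx 8695.4$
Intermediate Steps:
$c = 45$ ($c = 4 - \left(-38 - 3\right) = 4 - -41 = 4 + 41 = 45$)
$x{\left(n,w \right)} = - 5 w$
$m{\left(W \right)} = -7 + \frac{2 + W}{45 + W}$ ($m{\left(W \right)} = -7 + \frac{W + 2}{W + 45} = -7 + \frac{2 + W}{45 + W}$)
$m{\left(x{\left(-10,-4 - 1 \right)} \right)} + 8702 = \frac{-313 - 6 \left(- 5 \left(-4 - 1\right)\right)}{45 - 5 \left(-4 - 1\right)} + 8702 = \frac{-313 - 6 \left(\left(-5\right) \left(-5\right)\right)}{45 - -25} + 8702 = \frac{-313 - 150}{45 + 25} + 8702 = \frac{-313 - 150}{70} + 8702 = \frac{1}{70} \left(-463\right) + 8702 = - \frac{463}{70} + 8702 = \frac{608677}{70}$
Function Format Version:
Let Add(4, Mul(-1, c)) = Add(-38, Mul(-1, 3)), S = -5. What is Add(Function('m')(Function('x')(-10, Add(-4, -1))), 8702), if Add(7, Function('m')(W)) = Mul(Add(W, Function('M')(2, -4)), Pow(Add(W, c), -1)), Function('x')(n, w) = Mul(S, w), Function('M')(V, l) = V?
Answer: Rational(608677, 70) ≈ 8695.4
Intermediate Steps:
c = 45 (c = Add(4, Mul(-1, Add(-38, Mul(-1, 3)))) = Add(4, Mul(-1, Add(-38, -3))) = Add(4, Mul(-1, -41)) = Add(4, 41) = 45)
Function('x')(n, w) = Mul(-5, w)
Function('m')(W) = Add(-7, Mul(Pow(Add(45, W), -1), Add(2, W))) (Function('m')(W) = Add(-7, Mul(Add(W, 2), Pow(Add(W, 45), -1))) = Add(-7, Mul(Add(2, W), Pow(Add(45, W), -1))) = Add(-7, Mul(Pow(Add(45, W), -1), Add(2, W))))
Add(Function('m')(Function('x')(-10, Add(-4, -1))), 8702) = Add(Mul(Pow(Add(45, Mul(-5, Add(-4, -1))), -1), Add(-313, Mul(-6, Mul(-5, Add(-4, -1))))), 8702) = Add(Mul(Pow(Add(45, Mul(-5, -5)), -1), Add(-313, Mul(-6, Mul(-5, -5)))), 8702) = Add(Mul(Pow(Add(45, 25), -1), Add(-313, Mul(-6, 25))), 8702) = Add(Mul(Pow(70, -1), Add(-313, -150)), 8702) = Add(Mul(Rational(1, 70), -463), 8702) = Add(Rational(-463, 70), 8702) = Rational(608677, 70)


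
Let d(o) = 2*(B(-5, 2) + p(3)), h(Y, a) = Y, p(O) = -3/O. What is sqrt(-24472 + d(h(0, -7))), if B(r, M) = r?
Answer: 2*I*sqrt(6121) ≈ 156.47*I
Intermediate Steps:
d(o) = -12 (d(o) = 2*(-5 - 3/3) = 2*(-5 - 3*1/3) = 2*(-5 - 1) = 2*(-6) = -12)
sqrt(-24472 + d(h(0, -7))) = sqrt(-24472 - 12) = sqrt(-24484) = 2*I*sqrt(6121)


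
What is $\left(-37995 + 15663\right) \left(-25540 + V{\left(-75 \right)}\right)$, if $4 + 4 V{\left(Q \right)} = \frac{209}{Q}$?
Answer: $\frac{14259929249}{25} \approx 5.704 \cdot 10^{8}$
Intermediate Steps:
$V{\left(Q \right)} = -1 + \frac{209}{4 Q}$ ($V{\left(Q \right)} = -1 + \frac{209 \frac{1}{Q}}{4} = -1 + \frac{209}{4 Q}$)
$\left(-37995 + 15663\right) \left(-25540 + V{\left(-75 \right)}\right) = \left(-37995 + 15663\right) \left(-25540 + \frac{\frac{209}{4} - -75}{-75}\right) = - 22332 \left(-25540 - \frac{\frac{209}{4} + 75}{75}\right) = - 22332 \left(-25540 - \frac{509}{300}\right) = \left(-22332\right) \left(- \frac{7662509}{300}\right) = \frac{14259929249}{25}$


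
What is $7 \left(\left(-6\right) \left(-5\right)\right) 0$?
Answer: $0$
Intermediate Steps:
$7 \left(\left(-6\right) \left(-5\right)\right) 0 = 7 \cdot 30 \cdot 0 = 210 \cdot 0 = 0$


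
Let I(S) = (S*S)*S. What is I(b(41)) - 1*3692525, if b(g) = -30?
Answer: -3719525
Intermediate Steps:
I(S) = S³ (I(S) = S²*S = S³)
I(b(41)) - 1*3692525 = (-30)³ - 1*3692525 = -27000 - 3692525 = -3719525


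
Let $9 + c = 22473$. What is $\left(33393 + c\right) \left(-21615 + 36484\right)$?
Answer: $830537733$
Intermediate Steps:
$c = 22464$ ($c = -9 + 22473 = 22464$)
$\left(33393 + c\right) \left(-21615 + 36484\right) = \left(33393 + 22464\right) \left(-21615 + 36484\right) = 55857 \cdot 14869 = 830537733$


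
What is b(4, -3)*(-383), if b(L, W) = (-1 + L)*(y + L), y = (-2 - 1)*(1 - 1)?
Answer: -4596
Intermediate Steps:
y = 0 (y = -3*0 = 0)
b(L, W) = L*(-1 + L) (b(L, W) = (-1 + L)*(0 + L) = (-1 + L)*L = L*(-1 + L))
b(4, -3)*(-383) = (4*(-1 + 4))*(-383) = (4*3)*(-383) = 12*(-383) = -4596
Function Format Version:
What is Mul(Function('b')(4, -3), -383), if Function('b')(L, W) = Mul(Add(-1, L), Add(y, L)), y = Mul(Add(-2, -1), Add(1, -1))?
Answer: -4596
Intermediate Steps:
y = 0 (y = Mul(-3, 0) = 0)
Function('b')(L, W) = Mul(L, Add(-1, L)) (Function('b')(L, W) = Mul(Add(-1, L), Add(0, L)) = Mul(Add(-1, L), L) = Mul(L, Add(-1, L)))
Mul(Function('b')(4, -3), -383) = Mul(Mul(4, Add(-1, 4)), -383) = Mul(Mul(4, 3), -383) = Mul(12, -383) = -4596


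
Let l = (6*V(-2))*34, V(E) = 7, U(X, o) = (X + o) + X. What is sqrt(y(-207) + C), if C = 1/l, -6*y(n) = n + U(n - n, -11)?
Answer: sqrt(2058105)/238 ≈ 6.0278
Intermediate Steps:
U(X, o) = o + 2*X
l = 1428 (l = (6*7)*34 = 42*34 = 1428)
y(n) = 11/6 - n/6 (y(n) = -(n + (-11 + 2*(n - n)))/6 = -(n + (-11 + 2*0))/6 = -(n + (-11 + 0))/6 = -(n - 11)/6 = -(-11 + n)/6 = 11/6 - n/6)
C = 1/1428 ≈ 0.00070028
sqrt(y(-207) + C) = sqrt((11/6 - 1/6*(-207)) + 1/1428) = sqrt((11/6 + 69/2) + 1/1428) = sqrt(109/3 + 1/1428) = sqrt(17295/476) = sqrt(2058105)/238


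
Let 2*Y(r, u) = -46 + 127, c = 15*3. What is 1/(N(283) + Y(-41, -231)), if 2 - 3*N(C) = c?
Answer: 6/157 ≈ 0.038217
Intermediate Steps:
c = 45
Y(r, u) = 81/2 (Y(r, u) = (-46 + 127)/2 = (½)*81 = 81/2)
N(C) = -43/3 (N(C) = ⅔ - ⅓*45 = ⅔ - 15 = -43/3)
1/(N(283) + Y(-41, -231)) = 1/(-43/3 + 81/2) = 1/(157/6) = 6/157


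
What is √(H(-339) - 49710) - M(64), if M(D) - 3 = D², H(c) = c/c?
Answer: -4099 + I*√49709 ≈ -4099.0 + 222.96*I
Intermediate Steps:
H(c) = 1
M(D) = 3 + D²
√(H(-339) - 49710) - M(64) = √(1 - 49710) - (3 + 64²) = √(-49709) - (3 + 4096) = I*√49709 - 1*4099 = I*√49709 - 4099 = -4099 + I*√49709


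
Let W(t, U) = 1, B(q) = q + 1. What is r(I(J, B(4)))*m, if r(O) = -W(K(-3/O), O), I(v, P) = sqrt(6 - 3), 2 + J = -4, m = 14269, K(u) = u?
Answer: -14269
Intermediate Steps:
B(q) = 1 + q
J = -6 (J = -2 - 4 = -6)
I(v, P) = sqrt(3)
r(O) = -1 (r(O) = -1*1 = -1)
r(I(J, B(4)))*m = -1*14269 = -14269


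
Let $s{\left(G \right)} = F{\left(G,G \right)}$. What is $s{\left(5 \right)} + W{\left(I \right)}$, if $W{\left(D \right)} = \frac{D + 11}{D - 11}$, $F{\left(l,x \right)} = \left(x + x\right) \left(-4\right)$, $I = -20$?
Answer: $- \frac{1231}{31} \approx -39.71$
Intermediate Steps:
$F{\left(l,x \right)} = - 8 x$ ($F{\left(l,x \right)} = 2 x \left(-4\right) = - 8 x$)
$s{\left(G \right)} = - 8 G$
$W{\left(D \right)} = \frac{11 + D}{-11 + D}$
$s{\left(5 \right)} + W{\left(I \right)} = \left(-8\right) 5 + \frac{11 - 20}{-11 - 20} = -40 + \frac{1}{-31} \left(-9\right) = -40 - - \frac{9}{31} = -40 + \frac{9}{31} = - \frac{1231}{31}$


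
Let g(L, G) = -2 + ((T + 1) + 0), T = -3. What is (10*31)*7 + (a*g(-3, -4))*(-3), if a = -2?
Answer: 2146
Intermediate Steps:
g(L, G) = -4 (g(L, G) = -2 + ((-3 + 1) + 0) = -2 + (-2 + 0) = -2 - 2 = -4)
(10*31)*7 + (a*g(-3, -4))*(-3) = (10*31)*7 - 2*(-4)*(-3) = 310*7 + 8*(-3) = 2170 - 24 = 2146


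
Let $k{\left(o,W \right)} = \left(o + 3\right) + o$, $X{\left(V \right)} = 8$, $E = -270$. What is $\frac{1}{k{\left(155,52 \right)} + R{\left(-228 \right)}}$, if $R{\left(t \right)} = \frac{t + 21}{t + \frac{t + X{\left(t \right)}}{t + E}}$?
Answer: $\frac{56662}{17786749} \approx 0.0031856$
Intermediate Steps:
$R{\left(t \right)} = \frac{21 + t}{t + \frac{8 + t}{-270 + t}}$ ($R{\left(t \right)} = \frac{t + 21}{t + \frac{t + 8}{t - 270}} = \frac{21 + t}{t + \frac{8 + t}{-270 + t}}$)
$k{\left(o,W \right)} = 3 + 2 o$ ($k{\left(o,W \right)} = \left(3 + o\right) + o = 3 + 2 o$)
$\frac{1}{k{\left(155,52 \right)} + R{\left(-228 \right)}} = \frac{1}{\left(3 + 2 \cdot 155\right) + \frac{-5670 + \left(-228\right)^{2} - -56772}{8 + \left(-228\right)^{2} - -61332}} = \frac{1}{\left(3 + 310\right) + \frac{-5670 + 51984 + 56772}{8 + 51984 + 61332}} = \frac{1}{313 + \frac{1}{113324} \cdot 103086} = \frac{1}{313 + \frac{51543}{56662}} = \frac{1}{\frac{17786749}{56662}} = \frac{56662}{17786749}$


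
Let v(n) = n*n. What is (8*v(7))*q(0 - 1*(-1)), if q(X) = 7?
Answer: 2744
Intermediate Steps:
v(n) = n²
(8*v(7))*q(0 - 1*(-1)) = (8*7²)*7 = (8*49)*7 = 392*7 = 2744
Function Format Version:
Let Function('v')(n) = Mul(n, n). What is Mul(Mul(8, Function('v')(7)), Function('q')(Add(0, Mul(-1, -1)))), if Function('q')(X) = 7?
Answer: 2744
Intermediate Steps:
Function('v')(n) = Pow(n, 2)
Mul(Mul(8, Function('v')(7)), Function('q')(Add(0, Mul(-1, -1)))) = Mul(Mul(8, Pow(7, 2)), 7) = Mul(Mul(8, 49), 7) = Mul(392, 7) = 2744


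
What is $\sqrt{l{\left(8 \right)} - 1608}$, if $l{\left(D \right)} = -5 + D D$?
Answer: $i \sqrt{1549} \approx 39.357 i$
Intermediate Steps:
$l{\left(D \right)} = -5 + D^{2}$
$\sqrt{l{\left(8 \right)} - 1608} = \sqrt{\left(-5 + 8^{2}\right) - 1608} = \sqrt{\left(-5 + 64\right) - 1608} = \sqrt{59 - 1608} = \sqrt{-1549} = i \sqrt{1549}$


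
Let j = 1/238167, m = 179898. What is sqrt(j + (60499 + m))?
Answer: 10*sqrt(15151293345549)/79389 ≈ 490.30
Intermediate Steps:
j = 1/238167 ≈ 4.1987e-6
sqrt(j + (60499 + m)) = sqrt(1/238167 + (60499 + 179898)) = sqrt(1/238167 + 240397) = sqrt(57254632300/238167) = 10*sqrt(15151293345549)/79389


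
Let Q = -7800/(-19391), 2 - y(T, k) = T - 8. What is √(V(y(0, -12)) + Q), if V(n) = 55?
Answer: √20831848255/19391 ≈ 7.4433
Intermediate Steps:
y(T, k) = 10 - T (y(T, k) = 2 - (T - 8) = 2 - (-8 + T) = 2 + (8 - T) = 10 - T)
Q = 7800/19391 (Q = -7800*(-1/19391) = 7800/19391 ≈ 0.40225)
√(V(y(0, -12)) + Q) = √(55 + 7800/19391) = √(1074305/19391) = √20831848255/19391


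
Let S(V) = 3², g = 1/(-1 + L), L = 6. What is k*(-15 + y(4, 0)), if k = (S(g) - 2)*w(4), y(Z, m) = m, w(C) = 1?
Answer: -105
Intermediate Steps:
g = ⅕ (g = 1/(-1 + 6) = 1/5 = ⅕ ≈ 0.20000)
S(V) = 9
k = 7 (k = (9 - 2)*1 = 7*1 = 7)
k*(-15 + y(4, 0)) = 7*(-15 + 0) = 7*(-15) = -105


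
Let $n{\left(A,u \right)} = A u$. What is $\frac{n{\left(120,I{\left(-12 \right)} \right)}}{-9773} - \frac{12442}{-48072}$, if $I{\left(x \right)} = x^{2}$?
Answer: $- \frac{354544247}{234903828} \approx -1.5093$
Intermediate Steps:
$\frac{n{\left(120,I{\left(-12 \right)} \right)}}{-9773} - \frac{12442}{-48072} = \frac{120 \left(-12\right)^{2}}{-9773} - \frac{12442}{-48072} = 120 \cdot 144 \left(- \frac{1}{9773}\right) - - \frac{6221}{24036} = 17280 \left(- \frac{1}{9773}\right) + \frac{6221}{24036} = - \frac{17280}{9773} + \frac{6221}{24036} = - \frac{354544247}{234903828}$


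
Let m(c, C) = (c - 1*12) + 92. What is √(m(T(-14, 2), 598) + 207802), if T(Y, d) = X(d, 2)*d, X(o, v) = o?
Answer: √207886 ≈ 455.95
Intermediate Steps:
T(Y, d) = d² (T(Y, d) = d*d = d²)
m(c, C) = 80 + c (m(c, C) = (c - 12) + 92 = (-12 + c) + 92 = 80 + c)
√(m(T(-14, 2), 598) + 207802) = √((80 + 2²) + 207802) = √((80 + 4) + 207802) = √(84 + 207802) = √207886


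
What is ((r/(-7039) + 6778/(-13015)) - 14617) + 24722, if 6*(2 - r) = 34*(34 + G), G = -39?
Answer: 2777091198884/274837755 ≈ 10104.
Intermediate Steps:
r = 91/3 (r = 2 - 17*(34 - 39)/3 = 2 - 17*(-5)/3 = 2 - 1/6*(-170) = 2 + 85/3 = 91/3 ≈ 30.333)
((r/(-7039) + 6778/(-13015)) - 14617) + 24722 = (((91/3)/(-7039) + 6778/(-13015)) - 14617) + 24722 = (((91/3)*(-1/7039) + 6778*(-1/13015)) - 14617) + 24722 = ((-91/21117 - 6778/13015) - 14617) + 24722 = (-144315391/274837755 - 14617) + 24722 = -4017447780226/274837755 + 24722 = 2777091198884/274837755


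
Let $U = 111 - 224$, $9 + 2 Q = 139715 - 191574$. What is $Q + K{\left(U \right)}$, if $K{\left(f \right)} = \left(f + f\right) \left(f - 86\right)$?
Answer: $19040$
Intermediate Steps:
$Q = -25934$ ($Q = - \frac{9}{2} + \frac{139715 - 191574}{2} = - \frac{9}{2} + \frac{1}{2} \left(-51859\right) = - \frac{9}{2} - \frac{51859}{2} = -25934$)
$U = -113$ ($U = 111 - 224 = -113$)
$K{\left(f \right)} = 2 f \left(-86 + f\right)$
$Q + K{\left(U \right)} = -25934 + 2 \left(-113\right) \left(-86 - 113\right) = -25934 + 2 \left(-113\right) \left(-199\right) = -25934 + 44974 = 19040$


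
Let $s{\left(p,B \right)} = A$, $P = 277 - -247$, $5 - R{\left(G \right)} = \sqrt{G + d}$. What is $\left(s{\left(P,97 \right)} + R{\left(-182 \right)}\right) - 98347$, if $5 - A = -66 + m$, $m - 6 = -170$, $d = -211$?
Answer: $-98107 - i \sqrt{393} \approx -98107.0 - 19.824 i$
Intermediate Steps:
$m = -164$ ($m = 6 - 170 = -164$)
$R{\left(G \right)} = 5 - \sqrt{-211 + G}$ ($R{\left(G \right)} = 5 - \sqrt{G - 211} = 5 - \sqrt{-211 + G}$)
$P = 524$ ($P = 277 + 247 = 524$)
$A = 235$ ($A = 5 - \left(-66 - 164\right) = 5 - -230 = 5 + 230 = 235$)
$s{\left(p,B \right)} = 235$
$\left(s{\left(P,97 \right)} + R{\left(-182 \right)}\right) - 98347 = \left(235 + \left(5 - \sqrt{-211 - 182}\right)\right) - 98347 = \left(235 + \left(5 - \sqrt{-393}\right)\right) - 98347 = \left(235 + \left(5 - i \sqrt{393}\right)\right) - 98347 = \left(240 - i \sqrt{393}\right) - 98347 = -98107 - i \sqrt{393}$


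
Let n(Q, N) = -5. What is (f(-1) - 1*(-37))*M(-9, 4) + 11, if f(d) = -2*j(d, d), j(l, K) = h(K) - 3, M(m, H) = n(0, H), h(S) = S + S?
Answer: -224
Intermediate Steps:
h(S) = 2*S
M(m, H) = -5
j(l, K) = -3 + 2*K (j(l, K) = 2*K - 3 = -3 + 2*K)
f(d) = 6 - 4*d (f(d) = -2*(-3 + 2*d) = 6 - 4*d)
(f(-1) - 1*(-37))*M(-9, 4) + 11 = ((6 - 4*(-1)) - 1*(-37))*(-5) + 11 = ((6 + 4) + 37)*(-5) + 11 = (10 + 37)*(-5) + 11 = 47*(-5) + 11 = -235 + 11 = -224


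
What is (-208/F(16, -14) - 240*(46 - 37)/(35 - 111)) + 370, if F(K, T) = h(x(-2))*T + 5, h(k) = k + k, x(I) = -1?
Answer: 245858/627 ≈ 392.12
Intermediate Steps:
h(k) = 2*k
F(K, T) = 5 - 2*T (F(K, T) = (2*(-1))*T + 5 = -2*T + 5 = 5 - 2*T)
(-208/F(16, -14) - 240*(46 - 37)/(35 - 111)) + 370 = (-208/(5 - 2*(-14)) - 240*(46 - 37)/(35 - 111)) + 370 = (-208/(5 + 28) - 240/((-76/9))) + 370 = (-208/33 - 240/((-76*1/9))) + 370 = (-208*1/33 - 240/(-76/9)) + 370 = (-208/33 - 240*(-9/76)) + 370 = (-208/33 + 540/19) + 370 = 13868/627 + 370 = 245858/627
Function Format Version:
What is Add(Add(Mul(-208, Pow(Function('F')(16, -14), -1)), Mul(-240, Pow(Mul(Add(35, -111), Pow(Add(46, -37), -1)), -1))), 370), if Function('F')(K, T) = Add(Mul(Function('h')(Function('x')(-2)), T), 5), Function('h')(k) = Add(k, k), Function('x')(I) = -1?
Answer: Rational(245858, 627) ≈ 392.12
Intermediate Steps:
Function('h')(k) = Mul(2, k)
Function('F')(K, T) = Add(5, Mul(-2, T)) (Function('F')(K, T) = Add(Mul(Mul(2, -1), T), 5) = Add(Mul(-2, T), 5) = Add(5, Mul(-2, T)))
Add(Add(Mul(-208, Pow(Function('F')(16, -14), -1)), Mul(-240, Pow(Mul(Add(35, -111), Pow(Add(46, -37), -1)), -1))), 370) = Add(Add(Mul(-208, Pow(Add(5, Mul(-2, -14)), -1)), Mul(-240, Pow(Mul(Add(35, -111), Pow(Add(46, -37), -1)), -1))), 370) = Add(Add(Mul(-208, Pow(Add(5, 28), -1)), Mul(-240, Pow(Mul(-76, Pow(9, -1)), -1))), 370) = Add(Add(Mul(-208, Pow(33, -1)), Mul(-240, Pow(Mul(-76, Rational(1, 9)), -1))), 370) = Add(Add(Mul(-208, Rational(1, 33)), Mul(-240, Pow(Rational(-76, 9), -1))), 370) = Add(Add(Rational(-208, 33), Mul(-240, Rational(-9, 76))), 370) = Add(Add(Rational(-208, 33), Rational(540, 19)), 370) = Add(Rational(13868, 627), 370) = Rational(245858, 627)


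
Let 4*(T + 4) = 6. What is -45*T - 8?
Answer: 209/2 ≈ 104.50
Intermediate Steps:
T = -5/2 (T = -4 + (¼)*6 = -4 + 3/2 = -5/2 ≈ -2.5000)
-45*T - 8 = -45*(-5/2) - 8 = 225/2 - 8 = 209/2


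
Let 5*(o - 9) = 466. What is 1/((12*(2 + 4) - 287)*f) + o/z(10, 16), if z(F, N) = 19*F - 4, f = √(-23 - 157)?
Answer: 511/930 + I*√5/6450 ≈ 0.54946 + 0.00034668*I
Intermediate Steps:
f = 6*I*√5 (f = √(-180) = 6*I*√5 ≈ 13.416*I)
z(F, N) = -4 + 19*F
o = 511/5 (o = 9 + (⅕)*466 = 9 + 466/5 = 511/5 ≈ 102.20)
1/((12*(2 + 4) - 287)*f) + o/z(10, 16) = 1/((12*(2 + 4) - 287)*((6*I*√5))) + 511/(5*(-4 + 19*10)) = (-I*√5/30)/(12*6 - 287) + 511/(5*(-4 + 190)) = (-I*√5/30)/(72 - 287) + (511/5)/186 = (-I*√5/30)/(-215) + (511/5)*(1/186) = -(-1)*I*√5/6450 + 511/930 = I*√5/6450 + 511/930 = 511/930 + I*√5/6450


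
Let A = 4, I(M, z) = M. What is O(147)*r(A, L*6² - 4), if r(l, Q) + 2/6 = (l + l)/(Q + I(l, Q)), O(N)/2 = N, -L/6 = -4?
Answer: -1715/18 ≈ -95.278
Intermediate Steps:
L = 24 (L = -6*(-4) = 24)
O(N) = 2*N
r(l, Q) = -⅓ + 2*l/(Q + l) (r(l, Q) = -⅓ + (l + l)/(Q + l) = -⅓ + (2*l)/(Q + l) = -⅓ + 2*l/(Q + l))
O(147)*r(A, L*6² - 4) = (2*147)*((-(24*6² - 4) + 5*4)/(3*((24*6² - 4) + 4))) = 294*((-(24*36 - 4) + 20)/(3*((24*36 - 4) + 4))) = 294*((-(864 - 4) + 20)/(3*((864 - 4) + 4))) = 294*((-1*860 + 20)/(3*(860 + 4))) = 294*((⅓)*(-860 + 20)/864) = 294*((⅓)*(1/864)*(-840)) = 294*(-35/108) = -1715/18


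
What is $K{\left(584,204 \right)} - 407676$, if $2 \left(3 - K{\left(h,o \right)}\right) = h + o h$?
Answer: $-467533$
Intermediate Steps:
$K{\left(h,o \right)} = 3 - \frac{h}{2} - \frac{h o}{2}$ ($K{\left(h,o \right)} = 3 - \frac{h + o h}{2} = 3 - \frac{h + h o}{2} = 3 - \left(\frac{h}{2} + \frac{h o}{2}\right) = 3 - \frac{h}{2} - \frac{h o}{2}$)
$K{\left(584,204 \right)} - 407676 = \left(3 - 292 - 292 \cdot 204\right) - 407676 = \left(3 - 292 - 59568\right) - 407676 = -59857 - 407676 = -467533$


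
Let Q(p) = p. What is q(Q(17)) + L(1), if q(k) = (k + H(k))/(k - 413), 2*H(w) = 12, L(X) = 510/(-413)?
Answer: -211459/163548 ≈ -1.2929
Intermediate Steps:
L(X) = -510/413 (L(X) = 510*(-1/413) = -510/413)
H(w) = 6 (H(w) = (1/2)*12 = 6)
q(k) = (6 + k)/(-413 + k) (q(k) = (k + 6)/(k - 413) = (6 + k)/(-413 + k))
q(Q(17)) + L(1) = (6 + 17)/(-413 + 17) - 510/413 = 23/(-396) - 510/413 = -1/396*23 - 510/413 = -23/396 - 510/413 = -211459/163548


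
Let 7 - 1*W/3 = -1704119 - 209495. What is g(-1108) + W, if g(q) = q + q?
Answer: 5738647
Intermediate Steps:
g(q) = 2*q
W = 5740863 (W = 21 - 3*(-1704119 - 209495) = 21 - 3*(-1913614) = 21 + 5740842 = 5740863)
g(-1108) + W = 2*(-1108) + 5740863 = -2216 + 5740863 = 5738647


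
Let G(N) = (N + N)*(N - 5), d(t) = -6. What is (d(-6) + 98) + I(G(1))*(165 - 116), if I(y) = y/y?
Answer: 141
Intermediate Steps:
G(N) = 2*N*(-5 + N) (G(N) = (2*N)*(-5 + N) = 2*N*(-5 + N))
I(y) = 1
(d(-6) + 98) + I(G(1))*(165 - 116) = (-6 + 98) + 1*(165 - 116) = 92 + 1*49 = 92 + 49 = 141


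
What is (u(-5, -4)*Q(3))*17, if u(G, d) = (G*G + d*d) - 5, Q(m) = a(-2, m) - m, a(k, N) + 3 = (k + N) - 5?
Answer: -6120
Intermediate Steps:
a(k, N) = -8 + N + k (a(k, N) = -3 + ((k + N) - 5) = -3 + ((N + k) - 5) = -3 + (-5 + N + k) = -8 + N + k)
Q(m) = -10 (Q(m) = (-8 + m - 2) - m = (-10 + m) - m = -10)
u(G, d) = -5 + G² + d² (u(G, d) = (G² + d²) - 5 = -5 + G² + d²)
(u(-5, -4)*Q(3))*17 = ((-5 + (-5)² + (-4)²)*(-10))*17 = ((-5 + 25 + 16)*(-10))*17 = (36*(-10))*17 = -360*17 = -6120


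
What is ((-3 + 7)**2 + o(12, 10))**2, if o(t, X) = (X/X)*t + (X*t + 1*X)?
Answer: 24964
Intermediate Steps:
o(t, X) = X + t + X*t (o(t, X) = 1*t + (X*t + X) = t + (X + X*t) = X + t + X*t)
((-3 + 7)**2 + o(12, 10))**2 = ((-3 + 7)**2 + (10 + 12 + 10*12))**2 = (4**2 + (10 + 12 + 120))**2 = (16 + 142)**2 = 158**2 = 24964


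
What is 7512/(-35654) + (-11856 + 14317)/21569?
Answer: -37140917/384510563 ≈ -0.096593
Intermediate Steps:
7512/(-35654) + (-11856 + 14317)/21569 = 7512*(-1/35654) + 2461*(1/21569) = -3756/17827 + 2461/21569 = -37140917/384510563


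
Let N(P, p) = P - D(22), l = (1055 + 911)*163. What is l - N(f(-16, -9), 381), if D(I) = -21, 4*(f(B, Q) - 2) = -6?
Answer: 640873/2 ≈ 3.2044e+5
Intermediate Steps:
f(B, Q) = ½ (f(B, Q) = 2 + (¼)*(-6) = 2 - 3/2 = ½)
l = 320458 (l = 1966*163 = 320458)
N(P, p) = 21 + P (N(P, p) = P - 1*(-21) = P + 21 = 21 + P)
l - N(f(-16, -9), 381) = 320458 - (21 + ½) = 320458 - 1*43/2 = 320458 - 43/2 = 640873/2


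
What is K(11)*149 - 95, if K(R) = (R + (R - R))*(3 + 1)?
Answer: 6461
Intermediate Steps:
K(R) = 4*R (K(R) = (R + 0)*4 = R*4 = 4*R)
K(11)*149 - 95 = (4*11)*149 - 95 = 44*149 - 95 = 6556 - 95 = 6461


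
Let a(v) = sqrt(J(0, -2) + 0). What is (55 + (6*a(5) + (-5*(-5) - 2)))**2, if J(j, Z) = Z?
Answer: 6012 + 936*I*sqrt(2) ≈ 6012.0 + 1323.7*I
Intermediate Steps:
a(v) = I*sqrt(2) (a(v) = sqrt(-2 + 0) = sqrt(-2) = I*sqrt(2))
(55 + (6*a(5) + (-5*(-5) - 2)))**2 = (55 + (6*(I*sqrt(2)) + (-5*(-5) - 2)))**2 = (55 + (6*I*sqrt(2) + (25 - 2)))**2 = (55 + (6*I*sqrt(2) + 23))**2 = (55 + (23 + 6*I*sqrt(2)))**2 = (78 + 6*I*sqrt(2))**2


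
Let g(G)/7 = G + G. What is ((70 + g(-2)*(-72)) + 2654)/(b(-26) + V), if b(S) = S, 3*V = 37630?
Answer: 3555/9388 ≈ 0.37867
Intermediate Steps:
V = 37630/3 (V = (⅓)*37630 = 37630/3 ≈ 12543.)
g(G) = 14*G (g(G) = 7*(G + G) = 7*(2*G) = 14*G)
((70 + g(-2)*(-72)) + 2654)/(b(-26) + V) = ((70 + (14*(-2))*(-72)) + 2654)/(-26 + 37630/3) = ((70 - 28*(-72)) + 2654)/(37552/3) = ((70 + 2016) + 2654)*(3/37552) = (2086 + 2654)*(3/37552) = 4740*(3/37552) = 3555/9388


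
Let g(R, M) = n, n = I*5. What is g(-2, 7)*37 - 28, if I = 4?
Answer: 712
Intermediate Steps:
n = 20 (n = 4*5 = 20)
g(R, M) = 20
g(-2, 7)*37 - 28 = 20*37 - 28 = 740 - 28 = 712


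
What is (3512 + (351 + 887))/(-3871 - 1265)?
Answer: -2375/2568 ≈ -0.92484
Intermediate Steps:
(3512 + (351 + 887))/(-3871 - 1265) = (3512 + 1238)/(-5136) = 4750*(-1/5136) = -2375/2568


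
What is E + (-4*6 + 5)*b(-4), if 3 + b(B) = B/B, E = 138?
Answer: 176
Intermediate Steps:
b(B) = -2 (b(B) = -3 + B/B = -3 + 1 = -2)
E + (-4*6 + 5)*b(-4) = 138 + (-4*6 + 5)*(-2) = 138 + (-24 + 5)*(-2) = 138 - 19*(-2) = 138 + 38 = 176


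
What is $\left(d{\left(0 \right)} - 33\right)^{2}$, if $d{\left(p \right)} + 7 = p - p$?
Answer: $1600$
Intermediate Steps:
$d{\left(p \right)} = -7$ ($d{\left(p \right)} = -7 + \left(p - p\right) = -7 + 0 = -7$)
$\left(d{\left(0 \right)} - 33\right)^{2} = \left(-7 - 33\right)^{2} = \left(-40\right)^{2} = 1600$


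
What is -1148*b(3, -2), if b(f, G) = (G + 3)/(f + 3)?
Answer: -574/3 ≈ -191.33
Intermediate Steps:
b(f, G) = (3 + G)/(3 + f)
-1148*b(3, -2) = -1148*(3 - 2)/(3 + 3) = -1148/6 = -574/3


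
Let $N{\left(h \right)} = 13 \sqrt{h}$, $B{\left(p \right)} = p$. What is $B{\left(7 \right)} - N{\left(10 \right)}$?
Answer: $7 - 13 \sqrt{10} \approx -34.11$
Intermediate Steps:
$B{\left(7 \right)} - N{\left(10 \right)} = 7 - 13 \sqrt{10}$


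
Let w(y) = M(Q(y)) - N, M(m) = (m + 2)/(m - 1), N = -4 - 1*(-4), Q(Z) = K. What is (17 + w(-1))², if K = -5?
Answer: 1225/4 ≈ 306.25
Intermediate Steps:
Q(Z) = -5
N = 0 (N = -4 + 4 = 0)
M(m) = (2 + m)/(-1 + m)
w(y) = ½ (w(y) = (2 - 5)/(-1 - 5) - 1*0 = -3/(-6) + 0 = -⅙*(-3) + 0 = ½ + 0 = ½)
(17 + w(-1))² = (17 + ½)² = (35/2)² = 1225/4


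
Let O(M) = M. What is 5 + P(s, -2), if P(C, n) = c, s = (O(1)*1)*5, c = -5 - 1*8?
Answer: -8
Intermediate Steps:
c = -13 (c = -5 - 8 = -13)
s = 5 (s = (1*1)*5 = 1*5 = 5)
P(C, n) = -13
5 + P(s, -2) = 5 - 13 = -8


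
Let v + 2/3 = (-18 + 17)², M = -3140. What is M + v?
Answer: -9419/3 ≈ -3139.7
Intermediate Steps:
v = ⅓ (v = -⅔ + (-18 + 17)² = -⅔ + (-1)² = -⅔ + 1 = ⅓ ≈ 0.33333)
M + v = -3140 + ⅓ = -9419/3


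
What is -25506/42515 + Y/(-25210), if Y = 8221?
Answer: -39700883/42872126 ≈ -0.92603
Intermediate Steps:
-25506/42515 + Y/(-25210) = -25506/42515 + 8221/(-25210) = -25506*1/42515 + 8221*(-1/25210) = -25506/42515 - 8221/25210 = -39700883/42872126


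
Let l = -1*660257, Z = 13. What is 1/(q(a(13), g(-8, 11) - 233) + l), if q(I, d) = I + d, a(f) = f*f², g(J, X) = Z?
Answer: -1/658280 ≈ -1.5191e-6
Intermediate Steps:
g(J, X) = 13
a(f) = f³
l = -660257
1/(q(a(13), g(-8, 11) - 233) + l) = 1/((13³ + (13 - 233)) - 660257) = 1/((2197 - 220) - 660257) = 1/(1977 - 660257) = 1/(-658280) = -1/658280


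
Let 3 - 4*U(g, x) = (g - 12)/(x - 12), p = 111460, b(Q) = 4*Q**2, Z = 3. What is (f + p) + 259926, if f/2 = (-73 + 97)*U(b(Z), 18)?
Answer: 371374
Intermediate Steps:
U(g, x) = 3/4 - (-12 + g)/(4*(-12 + x)) (U(g, x) = 3/4 - (g - 12)/(4*(x - 12)) = 3/4 - (-12 + g)/(4*(-12 + x)))
f = -12 (f = 2*((-73 + 97)*((-24 - 4*3**2 + 3*18)/(4*(-12 + 18)))) = 2*(24*((1/4)*(-24 - 4*9 + 54)/6)) = 2*(24*((1/4)*(1/6)*(-24 - 1*36 + 54))) = 2*(24*((1/4)*(1/6)*(-24 - 36 + 54))) = 2*(24*((1/4)*(1/6)*(-6))) = 2*(24*(-1/4)) = 2*(-6) = -12)
(f + p) + 259926 = (-12 + 111460) + 259926 = 111448 + 259926 = 371374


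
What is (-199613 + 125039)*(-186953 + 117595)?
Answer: 5172303492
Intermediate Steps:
(-199613 + 125039)*(-186953 + 117595) = -74574*(-69358) = 5172303492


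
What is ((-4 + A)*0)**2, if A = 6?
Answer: 0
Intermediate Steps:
((-4 + A)*0)**2 = ((-4 + 6)*0)**2 = (2*0)**2 = 0**2 = 0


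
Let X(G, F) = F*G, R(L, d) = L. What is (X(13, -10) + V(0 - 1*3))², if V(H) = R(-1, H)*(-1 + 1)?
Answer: 16900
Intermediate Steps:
V(H) = 0 (V(H) = -(-1 + 1) = -1*0 = 0)
(X(13, -10) + V(0 - 1*3))² = (-10*13 + 0)² = (-130 + 0)² = (-130)² = 16900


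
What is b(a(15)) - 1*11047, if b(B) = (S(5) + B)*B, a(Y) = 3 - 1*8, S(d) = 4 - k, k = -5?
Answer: -11067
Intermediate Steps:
S(d) = 9 (S(d) = 4 - 1*(-5) = 4 + 5 = 9)
a(Y) = -5 (a(Y) = 3 - 8 = -5)
b(B) = B*(9 + B) (b(B) = (9 + B)*B = B*(9 + B))
b(a(15)) - 1*11047 = -5*(9 - 5) - 1*11047 = -5*4 - 11047 = -20 - 11047 = -11067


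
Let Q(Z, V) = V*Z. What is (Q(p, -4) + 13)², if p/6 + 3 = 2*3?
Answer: 3481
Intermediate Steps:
p = 18 (p = -18 + 6*(2*3) = -18 + 6*6 = -18 + 36 = 18)
(Q(p, -4) + 13)² = (-4*18 + 13)² = (-72 + 13)² = (-59)² = 3481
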